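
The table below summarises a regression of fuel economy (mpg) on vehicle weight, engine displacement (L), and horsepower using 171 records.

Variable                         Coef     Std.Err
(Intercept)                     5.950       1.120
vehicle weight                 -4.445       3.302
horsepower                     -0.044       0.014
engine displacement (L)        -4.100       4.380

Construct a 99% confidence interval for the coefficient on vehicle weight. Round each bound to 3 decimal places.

(-13.049, 4.159)

Read off: b = -4.445, SE = 3.302 for vehicle weight.
df = n − k − 1 = 171 − 3 − 1 = 167.
t* = t_{0.005, 167} = 2.605589.
Margin = t* × SE = 2.605589 × 3.302 = 8.60366.
CI: -4.445 ± 8.60366 → (-13.049, 4.159).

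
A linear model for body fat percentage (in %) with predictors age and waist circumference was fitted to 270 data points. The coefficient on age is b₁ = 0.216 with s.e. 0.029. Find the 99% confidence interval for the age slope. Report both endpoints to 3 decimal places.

df = n − k − 1 = 270 − 2 − 1 = 267.
t* = t_{0.005, 267} = 2.594368.
Margin = t* × SE = 2.594368 × 0.029 = 0.07524.
CI: 0.216 ± 0.07524 → (0.141, 0.291).
With 99% confidence, each one-unit increase in age is associated with a change of between 0.141 and 0.291 % in body fat percentage, holding the other predictors fixed.

(0.141, 0.291)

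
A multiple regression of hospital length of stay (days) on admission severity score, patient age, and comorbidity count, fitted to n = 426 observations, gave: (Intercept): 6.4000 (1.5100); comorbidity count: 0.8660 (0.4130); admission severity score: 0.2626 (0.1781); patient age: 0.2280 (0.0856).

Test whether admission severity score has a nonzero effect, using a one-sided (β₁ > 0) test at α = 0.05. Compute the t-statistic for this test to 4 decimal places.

t = 1.4745

Read off: b = 0.2626, SE = 0.1781 for admission severity score.
H₀: β₁ = 0 vs H₁: β₁ > 0.
t = 0.2626 / 0.1781 = 1.4745.
df = n − k − 1 = 426 − 3 − 1 = 422.
One-sided p ≈ 0.0706, which is ≥ 0.05, so fail to reject H₀.
The data do not give significant evidence that the true slope on admission severity score is positive, holding the other predictors fixed.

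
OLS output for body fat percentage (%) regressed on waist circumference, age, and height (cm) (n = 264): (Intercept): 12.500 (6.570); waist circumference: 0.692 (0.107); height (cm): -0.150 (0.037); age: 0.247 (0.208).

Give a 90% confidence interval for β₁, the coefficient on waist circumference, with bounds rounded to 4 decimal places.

(0.5154, 0.8686)

Read off: b = 0.692, SE = 0.107 for waist circumference.
df = n − k − 1 = 264 − 3 − 1 = 260.
t* = t_{0.05, 260} = 1.650735.
Margin = t* × SE = 1.650735 × 0.107 = 0.176629.
CI: 0.692 ± 0.176629 → (0.5154, 0.8686).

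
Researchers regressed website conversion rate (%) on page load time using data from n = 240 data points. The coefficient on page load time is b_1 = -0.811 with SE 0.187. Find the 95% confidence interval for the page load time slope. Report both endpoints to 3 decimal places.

df = n − 2 = 240 − 2 = 238.
t* = t_{0.025, 238} = 1.969982.
Margin = t* × SE = 1.969982 × 0.187 = 0.36839.
CI: -0.811 ± 0.36839 → (-1.179, -0.443).
With 95% confidence, each one-unit increase in page load time is associated with a change of between -1.179 and -0.443 % in website conversion rate.

(-1.179, -0.443)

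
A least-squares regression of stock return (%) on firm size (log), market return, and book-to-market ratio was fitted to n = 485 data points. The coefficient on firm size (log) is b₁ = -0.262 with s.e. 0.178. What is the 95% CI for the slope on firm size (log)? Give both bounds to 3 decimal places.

df = n − k − 1 = 485 − 3 − 1 = 481.
t* = t_{0.025, 481} = 1.964908.
Margin = t* × SE = 1.964908 × 0.178 = 0.34975.
CI: -0.262 ± 0.34975 → (-0.612, 0.088).
With 95% confidence, each one-unit increase in firm size (log) is associated with a change of between -0.612 and 0.088 % in stock return, holding the other predictors fixed.

(-0.612, 0.088)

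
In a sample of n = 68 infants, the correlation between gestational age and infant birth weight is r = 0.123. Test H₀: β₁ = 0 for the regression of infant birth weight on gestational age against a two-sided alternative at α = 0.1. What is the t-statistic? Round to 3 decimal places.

t = r·√(n − 2)/√(1 − r²) = 0.123·√66/√0.984871 = 1.007.
df = n − 2 = 66.
Two-sided p ≈ 0.3177, which is ≥ 0.1, so fail to reject H₀.
The data do not give significant evidence of a linear association between gestational age and infant birth weight.

t = 1.007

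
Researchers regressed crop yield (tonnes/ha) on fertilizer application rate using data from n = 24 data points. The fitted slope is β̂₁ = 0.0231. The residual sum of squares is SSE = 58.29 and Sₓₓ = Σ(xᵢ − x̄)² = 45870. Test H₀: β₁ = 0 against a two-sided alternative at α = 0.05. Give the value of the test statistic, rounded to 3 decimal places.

t = 3.039

MSE = SSE/(n − 2) = 58.29/22 = 2.64955.
SE(β̂₁) = √(MSE/Sₓₓ) = √(2.64955/45870) = 0.00760014.
t = 0.0231 / 0.00760014 = 3.039.
df = n − 2 = 22.
Two-sided p ≈ 0.0060, which is < 0.05, so reject H₀.
There is evidence that fertilizer application rate is associated with crop yield.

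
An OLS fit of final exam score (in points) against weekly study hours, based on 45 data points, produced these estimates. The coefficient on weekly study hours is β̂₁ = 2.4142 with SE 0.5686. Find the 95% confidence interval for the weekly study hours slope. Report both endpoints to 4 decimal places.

df = n − 2 = 45 − 2 = 43.
t* = t_{0.025, 43} = 2.016692.
Margin = t* × SE = 2.016692 × 0.5686 = 1.146691.
CI: 2.4142 ± 1.146691 → (1.2675, 3.5609).
With 95% confidence, each one-unit increase in weekly study hours is associated with a change of between 1.2675 and 3.5609 points in final exam score.

(1.2675, 3.5609)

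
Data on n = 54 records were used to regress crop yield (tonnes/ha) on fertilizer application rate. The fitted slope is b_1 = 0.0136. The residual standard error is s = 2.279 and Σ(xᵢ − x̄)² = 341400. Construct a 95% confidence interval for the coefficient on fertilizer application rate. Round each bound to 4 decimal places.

(0.0058, 0.0214)

SE(b_1) = s/√Sₓₓ = 2.279/√341400 = 0.00390043.
df = n − 2 = 52.
t* = t_{0.025, 52} = 2.006647.
Margin = t* × SE = 2.006647 × 0.00390043 = 0.007827.
CI: 0.0136 ± 0.007827 → (0.0058, 0.0214).
With 95% confidence, each one-unit increase in fertilizer application rate is associated with a change of between 0.0058 and 0.0214 tonnes/ha in crop yield.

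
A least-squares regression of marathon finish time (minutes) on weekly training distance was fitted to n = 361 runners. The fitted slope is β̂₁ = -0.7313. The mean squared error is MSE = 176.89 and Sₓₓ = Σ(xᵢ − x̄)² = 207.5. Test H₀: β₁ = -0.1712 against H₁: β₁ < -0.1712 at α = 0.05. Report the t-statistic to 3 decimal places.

SE(β̂₁) = √(MSE/Sₓₓ) = √(176.89/207.5) = 0.923299.
t = (-0.7313 − (-0.1712)) / 0.923299 = -0.607.
df = n − 2 = 359.
One-sided p ≈ 0.2722, which is ≥ 0.05, so fail to reject H₀.
The data do not give significant evidence that the true slope on weekly training distance is below -0.1712 minutes per unit.

t = -0.607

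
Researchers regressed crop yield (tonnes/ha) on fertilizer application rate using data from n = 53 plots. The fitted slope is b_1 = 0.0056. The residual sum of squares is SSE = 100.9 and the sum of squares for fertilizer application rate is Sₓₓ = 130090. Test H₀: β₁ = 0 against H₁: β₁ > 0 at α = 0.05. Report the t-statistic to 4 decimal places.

t = 1.4360

MSE = SSE/(n − 2) = 100.9/51 = 1.97843.
SE(b_1) = √(MSE/Sₓₓ) = √(1.97843/130090) = 0.00389977.
t = 0.0056 / 0.00389977 = 1.4360.
df = n − 2 = 51.
One-sided p ≈ 0.0786, which is ≥ 0.05, so fail to reject H₀.
The data do not give significant evidence that the true slope on fertilizer application rate is positive.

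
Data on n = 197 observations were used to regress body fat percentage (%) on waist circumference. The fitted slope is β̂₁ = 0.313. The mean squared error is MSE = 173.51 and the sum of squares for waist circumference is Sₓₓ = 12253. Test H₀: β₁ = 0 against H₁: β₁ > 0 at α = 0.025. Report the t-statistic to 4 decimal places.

t = 2.6303

SE(β̂₁) = √(MSE/Sₓₓ) = √(173.51/12253) = 0.118998.
t = 0.313 / 0.118998 = 2.6303.
df = n − 2 = 195.
One-sided p ≈ 0.0046, which is < 0.025, so reject H₀.
There is evidence that the true slope on waist circumference is positive.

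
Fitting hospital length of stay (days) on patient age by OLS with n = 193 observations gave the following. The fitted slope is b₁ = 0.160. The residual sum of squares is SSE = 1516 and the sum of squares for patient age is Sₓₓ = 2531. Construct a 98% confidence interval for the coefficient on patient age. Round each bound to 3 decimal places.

(0.029, 0.291)

MSE = SSE/(n − 2) = 1516/191 = 7.93717.
SE(b₁) = √(MSE/Sₓₓ) = √(7.93717/2531) = 0.0559998.
df = n − 2 = 191.
t* = t_{0.01, 191} = 2.34603.
Margin = t* × SE = 2.34603 × 0.0559998 = 0.13138.
CI: 0.160 ± 0.13138 → (0.029, 0.291).
With 98% confidence, each one-unit increase in patient age is associated with a change of between 0.029 and 0.291 days in hospital length of stay.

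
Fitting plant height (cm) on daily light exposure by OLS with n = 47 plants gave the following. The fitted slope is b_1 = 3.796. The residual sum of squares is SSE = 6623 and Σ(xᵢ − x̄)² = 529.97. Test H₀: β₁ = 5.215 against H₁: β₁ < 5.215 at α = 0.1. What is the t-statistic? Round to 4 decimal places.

MSE = SSE/(n − 2) = 6623/45 = 147.178.
SE(b_1) = √(MSE/Sₓₓ) = √(147.178/529.97) = 0.526982.
t = (3.796 − 5.215) / 0.526982 = -2.6927.
df = n − 2 = 45.
One-sided p ≈ 0.0050, which is < 0.1, so reject H₀.
There is evidence that the true slope on daily light exposure is below 5.215 cm per unit.

t = -2.6927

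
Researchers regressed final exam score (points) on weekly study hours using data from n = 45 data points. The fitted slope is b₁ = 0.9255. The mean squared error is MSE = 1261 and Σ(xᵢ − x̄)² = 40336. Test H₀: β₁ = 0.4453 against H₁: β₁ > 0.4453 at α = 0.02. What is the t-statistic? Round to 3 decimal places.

t = 2.716

SE(b₁) = √(MSE/Sₓₓ) = √(1261/40336) = 0.176812.
t = (0.9255 − 0.4453) / 0.176812 = 2.716.
df = n − 2 = 43.
One-sided p ≈ 0.0047, which is < 0.02, so reject H₀.
There is evidence that the true slope on weekly study hours exceeds 0.4453 points per unit.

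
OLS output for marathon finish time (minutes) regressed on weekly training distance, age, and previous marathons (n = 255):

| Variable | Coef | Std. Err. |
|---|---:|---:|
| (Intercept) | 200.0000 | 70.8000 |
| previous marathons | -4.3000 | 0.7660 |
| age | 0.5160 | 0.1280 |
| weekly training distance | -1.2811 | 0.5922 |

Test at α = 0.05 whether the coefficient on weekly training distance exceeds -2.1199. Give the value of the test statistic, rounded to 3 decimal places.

Read off: b = -1.2811, SE = 0.5922 for weekly training distance.
H₀: β₁ = -2.1199 vs H₁: β₁ > -2.1199.
t = (-1.2811 − (-2.1199)) / 0.5922 = 1.416.
df = n − k − 1 = 255 − 3 − 1 = 251.
One-sided p ≈ 0.0789, which is ≥ 0.05, so fail to reject H₀.
The data do not give significant evidence that the true slope on weekly training distance exceeds -2.1199 minutes per unit, holding the other predictors fixed.

t = 1.416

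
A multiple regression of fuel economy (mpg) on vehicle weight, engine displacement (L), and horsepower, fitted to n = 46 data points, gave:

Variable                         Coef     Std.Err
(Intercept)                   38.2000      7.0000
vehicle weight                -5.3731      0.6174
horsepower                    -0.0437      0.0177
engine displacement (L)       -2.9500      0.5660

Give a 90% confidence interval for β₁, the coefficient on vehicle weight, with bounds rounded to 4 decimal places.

(-6.4115, -4.3347)

Read off: b = -5.3731, SE = 0.6174 for vehicle weight.
df = n − k − 1 = 46 − 3 − 1 = 42.
t* = t_{0.05, 42} = 1.681952.
Margin = t* × SE = 1.681952 × 0.6174 = 1.038437.
CI: -5.3731 ± 1.038437 → (-6.4115, -4.3347).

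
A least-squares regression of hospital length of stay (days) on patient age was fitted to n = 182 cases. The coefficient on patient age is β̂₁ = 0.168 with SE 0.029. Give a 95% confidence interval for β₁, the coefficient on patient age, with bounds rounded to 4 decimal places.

df = n − 2 = 182 − 2 = 180.
t* = t_{0.025, 180} = 1.973231.
Margin = t* × SE = 1.973231 × 0.029 = 0.057224.
CI: 0.168 ± 0.057224 → (0.1108, 0.2252).
With 95% confidence, each one-unit increase in patient age is associated with a change of between 0.1108 and 0.2252 days in hospital length of stay.

(0.1108, 0.2252)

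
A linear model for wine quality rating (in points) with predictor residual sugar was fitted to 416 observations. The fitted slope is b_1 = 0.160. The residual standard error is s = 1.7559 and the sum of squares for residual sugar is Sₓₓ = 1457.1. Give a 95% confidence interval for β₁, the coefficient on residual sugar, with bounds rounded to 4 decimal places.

(0.0696, 0.2504)

SE(b_1) = s/√Sₓₓ = 1.7559/√1457.1 = 0.0459997.
df = n − 2 = 414.
t* = t_{0.025, 414} = 1.965711.
Margin = t* × SE = 1.965711 × 0.0459997 = 0.090422.
CI: 0.160 ± 0.090422 → (0.0696, 0.2504).
With 95% confidence, each one-unit increase in residual sugar is associated with a change of between 0.0696 and 0.2504 points in wine quality rating.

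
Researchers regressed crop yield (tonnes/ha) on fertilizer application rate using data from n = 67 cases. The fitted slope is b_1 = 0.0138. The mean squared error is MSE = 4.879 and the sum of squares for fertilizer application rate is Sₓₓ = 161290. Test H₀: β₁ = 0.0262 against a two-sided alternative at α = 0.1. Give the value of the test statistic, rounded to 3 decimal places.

t = -2.255

SE(b_1) = √(MSE/Sₓₓ) = √(4.879/161290) = 0.00549999.
t = (0.0138 − 0.0262) / 0.00549999 = -2.255.
df = n − 2 = 65.
Two-sided p ≈ 0.0275, which is < 0.1, so reject H₀.
There is evidence that the true slope on fertilizer application rate differs from 0.0262 tonnes/ha per unit.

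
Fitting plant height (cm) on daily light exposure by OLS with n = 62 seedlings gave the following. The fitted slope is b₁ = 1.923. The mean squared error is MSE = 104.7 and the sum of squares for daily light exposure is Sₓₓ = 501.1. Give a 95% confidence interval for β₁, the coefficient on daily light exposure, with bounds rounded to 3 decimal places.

SE(b₁) = √(MSE/Sₓₓ) = √(104.7/501.1) = 0.4571.
df = n − 2 = 60.
t* = t_{0.025, 60} = 2.000298.
Margin = t* × SE = 2.000298 × 0.4571 = 0.91434.
CI: 1.923 ± 0.91434 → (1.009, 2.837).
With 95% confidence, each one-unit increase in daily light exposure is associated with a change of between 1.009 and 2.837 cm in plant height.

(1.009, 2.837)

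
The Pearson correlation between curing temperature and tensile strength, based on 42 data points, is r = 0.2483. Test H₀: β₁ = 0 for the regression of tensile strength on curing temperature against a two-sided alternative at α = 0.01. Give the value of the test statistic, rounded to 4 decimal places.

t = 1.6212

t = r·√(n − 2)/√(1 − r²) = 0.2483·√40/√0.938347 = 1.6212.
df = n − 2 = 40.
Two-sided p ≈ 0.1128, which is ≥ 0.01, so fail to reject H₀.
The data do not give significant evidence of a linear association between curing temperature and tensile strength.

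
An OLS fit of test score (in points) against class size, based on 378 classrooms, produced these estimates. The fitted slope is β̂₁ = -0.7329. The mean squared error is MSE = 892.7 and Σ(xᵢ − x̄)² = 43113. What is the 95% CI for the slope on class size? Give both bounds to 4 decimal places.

(-1.0158, -0.4500)

SE(β̂₁) = √(MSE/Sₓₓ) = √(892.7/43113) = 0.143896.
df = n − 2 = 376.
t* = t_{0.025, 376} = 1.966293.
Margin = t* × SE = 1.966293 × 0.143896 = 0.282942.
CI: -0.7329 ± 0.282942 → (-1.0158, -0.4500).
With 95% confidence, each one-unit increase in class size is associated with a change of between -1.0158 and -0.4500 points in test score.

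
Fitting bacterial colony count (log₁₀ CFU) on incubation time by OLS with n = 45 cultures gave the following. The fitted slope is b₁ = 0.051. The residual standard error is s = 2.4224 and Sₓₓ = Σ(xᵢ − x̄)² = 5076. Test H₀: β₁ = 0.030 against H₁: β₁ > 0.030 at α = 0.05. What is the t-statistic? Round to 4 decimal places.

t = 0.6176

SE(b₁) = s/√Sₓₓ = 2.4224/√5076 = 0.0340005.
t = (0.051 − 0.030) / 0.0340005 = 0.6176.
df = n − 2 = 43.
One-sided p ≈ 0.2700, which is ≥ 0.05, so fail to reject H₀.
The data do not give significant evidence that the true slope on incubation time exceeds 0.030 log₁₀ CFU per unit.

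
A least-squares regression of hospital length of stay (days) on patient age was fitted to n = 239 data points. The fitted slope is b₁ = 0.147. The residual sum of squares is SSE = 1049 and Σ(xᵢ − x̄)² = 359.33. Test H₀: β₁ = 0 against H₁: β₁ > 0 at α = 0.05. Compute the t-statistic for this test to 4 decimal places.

MSE = SSE/(n − 2) = 1049/237 = 4.42616.
SE(b₁) = √(MSE/Sₓₓ) = √(4.42616/359.33) = 0.110986.
t = 0.147 / 0.110986 = 1.3245.
df = n − 2 = 237.
One-sided p ≈ 0.0933, which is ≥ 0.05, so fail to reject H₀.
The data do not give significant evidence that the true slope on patient age is positive.

t = 1.3245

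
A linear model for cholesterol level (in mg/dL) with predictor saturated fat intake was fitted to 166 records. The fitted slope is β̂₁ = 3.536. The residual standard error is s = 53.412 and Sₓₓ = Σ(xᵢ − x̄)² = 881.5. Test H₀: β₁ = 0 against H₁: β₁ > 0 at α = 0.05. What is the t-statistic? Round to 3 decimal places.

SE(β̂₁) = s/√Sₓₓ = 53.412/√881.5 = 1.79899.
t = 3.536 / 1.79899 = 1.966.
df = n − 2 = 164.
One-sided p ≈ 0.0255, which is < 0.05, so reject H₀.
There is evidence that the true slope on saturated fat intake is positive.

t = 1.966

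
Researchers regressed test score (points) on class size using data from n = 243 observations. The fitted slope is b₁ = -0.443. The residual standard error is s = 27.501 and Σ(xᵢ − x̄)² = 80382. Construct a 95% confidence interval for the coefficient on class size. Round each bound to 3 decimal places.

SE(b₁) = s/√Sₓₓ = 27.501/√80382 = 0.0969994.
df = n − 2 = 241.
t* = t_{0.025, 241} = 1.969856.
Margin = t* × SE = 1.969856 × 0.0969994 = 0.19107.
CI: -0.443 ± 0.19107 → (-0.634, -0.252).
With 95% confidence, each one-unit increase in class size is associated with a change of between -0.634 and -0.252 points in test score.

(-0.634, -0.252)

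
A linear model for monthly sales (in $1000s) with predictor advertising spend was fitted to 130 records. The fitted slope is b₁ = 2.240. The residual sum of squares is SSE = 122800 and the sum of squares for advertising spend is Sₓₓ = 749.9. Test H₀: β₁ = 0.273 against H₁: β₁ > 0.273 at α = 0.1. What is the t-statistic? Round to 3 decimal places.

t = 1.739

MSE = SSE/(n − 2) = 122800/128 = 959.375.
SE(b₁) = √(MSE/Sₓₓ) = √(959.375/749.9) = 1.13108.
t = (2.240 − 0.273) / 1.13108 = 1.739.
df = n − 2 = 128.
One-sided p ≈ 0.0422, which is < 0.1, so reject H₀.
There is evidence that the true slope on advertising spend exceeds 0.273 $1000s per unit.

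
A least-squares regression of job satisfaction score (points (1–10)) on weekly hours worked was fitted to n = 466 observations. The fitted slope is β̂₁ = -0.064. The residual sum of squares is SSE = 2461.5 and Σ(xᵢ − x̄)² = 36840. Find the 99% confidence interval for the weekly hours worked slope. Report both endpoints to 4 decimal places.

(-0.0950, -0.0330)

MSE = SSE/(n − 2) = 2461.5/464 = 5.30496.
SE(β̂₁) = √(MSE/Sₓₓ) = √(5.30496/36840) = 0.012.
df = n − 2 = 464.
t* = t_{0.005, 464} = 2.586466.
Margin = t* × SE = 2.586466 × 0.012 = 0.031038.
CI: -0.064 ± 0.031038 → (-0.0950, -0.0330).
With 99% confidence, each one-unit increase in weekly hours worked is associated with a change of between -0.0950 and -0.0330 points (1–10) in job satisfaction score.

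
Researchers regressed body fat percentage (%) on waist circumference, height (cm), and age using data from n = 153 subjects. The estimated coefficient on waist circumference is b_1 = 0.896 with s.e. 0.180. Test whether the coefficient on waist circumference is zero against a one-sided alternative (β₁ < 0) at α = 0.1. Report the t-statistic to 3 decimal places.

H₀: β₁ = 0 vs H₁: β₁ < 0.
t = (b_1 − β₁⁰)/SE = 0.896 / 0.180 = 4.978.
df = n − k − 1 = 153 − 3 − 1 = 149.
One-sided p ≈ 1.0000, which is ≥ 0.1, so fail to reject H₀.
The data do not give significant evidence that the true slope on waist circumference is negative, holding the other predictors fixed.

t = 4.978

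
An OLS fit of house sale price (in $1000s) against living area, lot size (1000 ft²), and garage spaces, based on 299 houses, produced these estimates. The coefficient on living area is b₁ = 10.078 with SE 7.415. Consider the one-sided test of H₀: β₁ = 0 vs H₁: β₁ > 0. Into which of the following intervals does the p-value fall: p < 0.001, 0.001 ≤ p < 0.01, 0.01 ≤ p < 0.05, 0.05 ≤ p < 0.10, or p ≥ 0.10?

0.05 ≤ p < 0.10

t = 10.078 / 7.415 = 1.359.
df = n − k − 1 = 299 − 3 − 1 = 295.
One-sided p = P(T_{295} > t) ≈ 0.0876.
So 0.05 ≤ p < 0.10.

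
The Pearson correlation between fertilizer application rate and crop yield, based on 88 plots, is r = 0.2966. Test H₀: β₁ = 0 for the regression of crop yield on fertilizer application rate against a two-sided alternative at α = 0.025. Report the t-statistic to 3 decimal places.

t = 2.880

t = r·√(n − 2)/√(1 − r²) = 0.2966·√86/√0.912028 = 2.880.
df = n − 2 = 86.
Two-sided p ≈ 0.0050, which is < 0.025, so reject H₀.
There is evidence of a linear association between fertilizer application rate and crop yield.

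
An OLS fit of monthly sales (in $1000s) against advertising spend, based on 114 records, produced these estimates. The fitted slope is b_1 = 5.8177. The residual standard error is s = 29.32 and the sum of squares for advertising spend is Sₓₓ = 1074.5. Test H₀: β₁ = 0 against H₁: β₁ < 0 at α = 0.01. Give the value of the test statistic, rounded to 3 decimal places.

t = 6.504

SE(b_1) = s/√Sₓₓ = 29.32/√1074.5 = 0.89446.
t = 5.8177 / 0.89446 = 6.504.
df = n − 2 = 112.
One-sided p ≈ 1.0000, which is ≥ 0.01, so fail to reject H₀.
The data do not give significant evidence that the true slope on advertising spend is negative.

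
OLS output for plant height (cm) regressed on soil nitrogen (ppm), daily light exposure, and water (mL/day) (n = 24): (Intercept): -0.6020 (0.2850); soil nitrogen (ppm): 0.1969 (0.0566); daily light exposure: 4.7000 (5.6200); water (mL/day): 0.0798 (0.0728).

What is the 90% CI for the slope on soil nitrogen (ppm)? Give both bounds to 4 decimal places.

(0.0993, 0.2945)

Read off: b = 0.1969, SE = 0.0566 for soil nitrogen (ppm).
df = n − k − 1 = 24 − 3 − 1 = 20.
t* = t_{0.05, 20} = 1.724718.
Margin = t* × SE = 1.724718 × 0.0566 = 0.097619.
CI: 0.1969 ± 0.097619 → (0.0993, 0.2945).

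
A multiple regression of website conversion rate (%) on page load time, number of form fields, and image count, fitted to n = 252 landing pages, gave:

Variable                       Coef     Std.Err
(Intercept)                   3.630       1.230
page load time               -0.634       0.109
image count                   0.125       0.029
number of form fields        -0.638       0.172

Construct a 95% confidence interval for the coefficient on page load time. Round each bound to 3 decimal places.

(-0.849, -0.419)

Read off: b = -0.634, SE = 0.109 for page load time.
df = n − k − 1 = 252 − 3 − 1 = 248.
t* = t_{0.025, 248} = 1.969576.
Margin = t* × SE = 1.969576 × 0.109 = 0.21468.
CI: -0.634 ± 0.21468 → (-0.849, -0.419).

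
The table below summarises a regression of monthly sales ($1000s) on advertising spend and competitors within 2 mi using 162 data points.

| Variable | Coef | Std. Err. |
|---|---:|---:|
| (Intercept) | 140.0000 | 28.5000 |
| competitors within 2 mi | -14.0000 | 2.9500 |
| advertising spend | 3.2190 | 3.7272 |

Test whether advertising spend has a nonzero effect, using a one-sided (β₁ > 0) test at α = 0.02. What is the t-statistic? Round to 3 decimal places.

Read off: b = 3.2190, SE = 3.7272 for advertising spend.
H₀: β₁ = 0 vs H₁: β₁ > 0.
t = 3.2190 / 3.7272 = 0.864.
df = n − k − 1 = 162 − 2 − 1 = 159.
One-sided p ≈ 0.1945, which is ≥ 0.02, so fail to reject H₀.
The data do not give significant evidence that the true slope on advertising spend is positive, holding the other predictors fixed.

t = 0.864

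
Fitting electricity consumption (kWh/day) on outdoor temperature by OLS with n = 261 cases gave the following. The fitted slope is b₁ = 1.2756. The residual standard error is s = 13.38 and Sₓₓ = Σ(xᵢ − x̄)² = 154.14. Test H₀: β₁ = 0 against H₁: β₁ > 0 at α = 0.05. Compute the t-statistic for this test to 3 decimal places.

t = 1.184

SE(b₁) = s/√Sₓₓ = 13.38/√154.14 = 1.0777.
t = 1.2756 / 1.0777 = 1.184.
df = n − 2 = 259.
One-sided p ≈ 0.1188, which is ≥ 0.05, so fail to reject H₀.
The data do not give significant evidence that the true slope on outdoor temperature is positive.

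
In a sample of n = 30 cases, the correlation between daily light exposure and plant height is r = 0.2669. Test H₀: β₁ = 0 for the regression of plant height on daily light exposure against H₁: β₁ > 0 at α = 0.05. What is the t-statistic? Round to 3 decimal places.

t = r·√(n − 2)/√(1 − r²) = 0.2669·√28/√0.928764 = 1.465.
df = n − 2 = 28.
One-sided p ≈ 0.0770, which is ≥ 0.05, so fail to reject H₀.
The data do not give significant evidence of a linear association between daily light exposure and plant height.

t = 1.465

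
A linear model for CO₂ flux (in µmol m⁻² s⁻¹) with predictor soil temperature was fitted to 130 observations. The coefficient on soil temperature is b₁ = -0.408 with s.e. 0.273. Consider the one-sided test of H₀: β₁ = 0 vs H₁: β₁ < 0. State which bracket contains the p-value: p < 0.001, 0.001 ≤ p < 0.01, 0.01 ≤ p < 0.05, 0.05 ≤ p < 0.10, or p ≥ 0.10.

0.05 ≤ p < 0.10

t = -0.408 / 0.273 = -1.495.
df = n − 2 = 130 − 2 = 128.
One-sided p = P(T_{128} < t) ≈ 0.0688.
So 0.05 ≤ p < 0.10.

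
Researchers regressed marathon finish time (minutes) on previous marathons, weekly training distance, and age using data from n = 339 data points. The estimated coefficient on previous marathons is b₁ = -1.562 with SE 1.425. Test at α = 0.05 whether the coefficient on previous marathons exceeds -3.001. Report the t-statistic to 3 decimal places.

t = 1.010

H₀: β₁ = -3.001 vs H₁: β₁ > -3.001.
t = (b₁ − β₁⁰)/SE = (-1.562 − (-3.001)) / 1.425 = 1.010.
df = n − k − 1 = 339 − 3 − 1 = 335.
One-sided p ≈ 0.1567, which is ≥ 0.05, so fail to reject H₀.
The data do not give significant evidence that the true slope on previous marathons exceeds -3.001 minutes per unit, holding the other predictors fixed.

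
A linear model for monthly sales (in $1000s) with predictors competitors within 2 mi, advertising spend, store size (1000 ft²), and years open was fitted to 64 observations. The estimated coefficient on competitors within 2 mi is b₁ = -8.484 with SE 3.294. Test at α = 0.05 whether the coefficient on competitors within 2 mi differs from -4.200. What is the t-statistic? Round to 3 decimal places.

t = -1.301

H₀: β₁ = -4.200 vs H₁: β₁ ≠ -4.200.
t = (b₁ − β₁⁰)/SE = (-8.484 − (-4.200)) / 3.294 = -1.301.
df = n − k − 1 = 64 − 4 − 1 = 59.
Two-sided p ≈ 0.1985, which is ≥ 0.05, so fail to reject H₀.
The data are consistent with a true slope of -4.200 $1000s per unit of competitors within 2 mi, holding the other predictors fixed.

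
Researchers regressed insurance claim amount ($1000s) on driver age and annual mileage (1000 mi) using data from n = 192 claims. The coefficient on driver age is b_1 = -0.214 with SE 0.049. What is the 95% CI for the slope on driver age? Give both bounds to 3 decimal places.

(-0.311, -0.117)

df = n − k − 1 = 192 − 2 − 1 = 189.
t* = t_{0.025, 189} = 1.972595.
Margin = t* × SE = 1.972595 × 0.049 = 0.09666.
CI: -0.214 ± 0.09666 → (-0.311, -0.117).
With 95% confidence, each one-unit increase in driver age is associated with a change of between -0.311 and -0.117 $1000s in insurance claim amount, holding the other predictors fixed.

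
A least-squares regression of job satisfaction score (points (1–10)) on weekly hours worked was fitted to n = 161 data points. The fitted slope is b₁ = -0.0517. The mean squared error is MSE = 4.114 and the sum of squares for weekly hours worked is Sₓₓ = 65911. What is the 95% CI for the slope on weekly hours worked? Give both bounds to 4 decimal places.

SE(b₁) = √(MSE/Sₓₓ) = √(4.114/65911) = 0.00790047.
df = n − 2 = 159.
t* = t_{0.025, 159} = 1.974996.
Margin = t* × SE = 1.974996 × 0.00790047 = 0.015603.
CI: -0.0517 ± 0.015603 → (-0.0673, -0.0361).
With 95% confidence, each one-unit increase in weekly hours worked is associated with a change of between -0.0673 and -0.0361 points (1–10) in job satisfaction score.

(-0.0673, -0.0361)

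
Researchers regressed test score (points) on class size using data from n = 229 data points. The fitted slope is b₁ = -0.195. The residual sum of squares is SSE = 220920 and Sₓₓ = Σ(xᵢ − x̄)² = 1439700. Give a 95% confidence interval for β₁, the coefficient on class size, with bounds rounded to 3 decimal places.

MSE = SSE/(n − 2) = 220920/227 = 973.216.
SE(b₁) = √(MSE/Sₓₓ) = √(973.216/1439700) = 0.0259997.
df = n − 2 = 227.
t* = t_{0.025, 227} = 1.97047.
Margin = t* × SE = 1.97047 × 0.0259997 = 0.05123.
CI: -0.195 ± 0.05123 → (-0.246, -0.144).
With 95% confidence, each one-unit increase in class size is associated with a change of between -0.246 and -0.144 points in test score.

(-0.246, -0.144)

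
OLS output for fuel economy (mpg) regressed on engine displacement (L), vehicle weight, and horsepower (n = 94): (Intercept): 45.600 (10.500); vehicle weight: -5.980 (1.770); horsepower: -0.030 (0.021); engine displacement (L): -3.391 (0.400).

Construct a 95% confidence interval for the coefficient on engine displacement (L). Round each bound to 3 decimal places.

Read off: b = -3.391, SE = 0.400 for engine displacement (L).
df = n − k − 1 = 94 − 3 − 1 = 90.
t* = t_{0.025, 90} = 1.986675.
Margin = t* × SE = 1.986675 × 0.400 = 0.79467.
CI: -3.391 ± 0.79467 → (-4.186, -2.596).

(-4.186, -2.596)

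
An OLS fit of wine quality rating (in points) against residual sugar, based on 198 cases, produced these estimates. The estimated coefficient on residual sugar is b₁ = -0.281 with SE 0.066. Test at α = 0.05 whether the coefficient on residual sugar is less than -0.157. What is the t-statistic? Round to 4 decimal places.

H₀: β₁ = -0.157 vs H₁: β₁ < -0.157.
t = (b₁ − β₁⁰)/SE = (-0.281 − (-0.157)) / 0.066 = -1.8788.
df = n − 2 = 198 − 2 = 196.
One-sided p ≈ 0.0309, which is < 0.05, so reject H₀.
There is evidence that the true slope on residual sugar is below -0.157 points per unit.

t = -1.8788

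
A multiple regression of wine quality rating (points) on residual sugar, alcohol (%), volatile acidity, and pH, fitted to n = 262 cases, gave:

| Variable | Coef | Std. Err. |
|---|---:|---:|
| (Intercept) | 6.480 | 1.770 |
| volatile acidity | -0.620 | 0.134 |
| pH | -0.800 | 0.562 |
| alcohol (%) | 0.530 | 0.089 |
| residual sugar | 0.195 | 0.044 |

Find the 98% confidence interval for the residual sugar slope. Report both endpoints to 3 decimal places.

Read off: b = 0.195, SE = 0.044 for residual sugar.
df = n − k − 1 = 262 − 4 − 1 = 257.
t* = t_{0.01, 257} = 2.340945.
Margin = t* × SE = 2.340945 × 0.044 = 0.10300.
CI: 0.195 ± 0.10300 → (0.092, 0.298).

(0.092, 0.298)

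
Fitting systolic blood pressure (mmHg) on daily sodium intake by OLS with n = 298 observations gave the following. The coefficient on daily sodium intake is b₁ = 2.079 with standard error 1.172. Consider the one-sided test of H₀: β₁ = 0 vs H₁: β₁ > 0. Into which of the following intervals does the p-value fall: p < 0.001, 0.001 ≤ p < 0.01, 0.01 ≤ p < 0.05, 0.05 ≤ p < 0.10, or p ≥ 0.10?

0.01 ≤ p < 0.05

t = 2.079 / 1.172 = 1.774.
df = n − 2 = 298 − 2 = 296.
One-sided p = P(T_{296} > t) ≈ 0.0386.
So 0.01 ≤ p < 0.05.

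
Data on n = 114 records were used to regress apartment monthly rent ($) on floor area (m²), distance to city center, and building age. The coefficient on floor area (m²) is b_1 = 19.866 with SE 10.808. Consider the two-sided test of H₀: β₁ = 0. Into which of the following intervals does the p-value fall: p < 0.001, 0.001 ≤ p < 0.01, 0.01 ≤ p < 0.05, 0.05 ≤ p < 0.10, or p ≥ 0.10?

0.05 ≤ p < 0.10

t = 19.866 / 10.808 = 1.838.
df = n − k − 1 = 114 − 3 − 1 = 110.
Two-sided p = 2·P(T_{110} > |t|) ≈ 0.0687.
So 0.05 ≤ p < 0.10.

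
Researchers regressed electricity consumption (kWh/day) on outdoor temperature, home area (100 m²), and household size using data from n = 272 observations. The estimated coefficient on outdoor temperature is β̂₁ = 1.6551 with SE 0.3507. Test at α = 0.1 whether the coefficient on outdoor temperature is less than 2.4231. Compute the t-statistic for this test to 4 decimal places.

H₀: β₁ = 2.4231 vs H₁: β₁ < 2.4231.
t = (β̂₁ − β₁⁰)/SE = (1.6551 − 2.4231) / 0.3507 = -2.1899.
df = n − k − 1 = 272 − 3 − 1 = 268.
One-sided p ≈ 0.0147, which is < 0.1, so reject H₀.
There is evidence that the true slope on outdoor temperature is below 2.4231 kWh/day per unit, holding the other predictors fixed.

t = -2.1899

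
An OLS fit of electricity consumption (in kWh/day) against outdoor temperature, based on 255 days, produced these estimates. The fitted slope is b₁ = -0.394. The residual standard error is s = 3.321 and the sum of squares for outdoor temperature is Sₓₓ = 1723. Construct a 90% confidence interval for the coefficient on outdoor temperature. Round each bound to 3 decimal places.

(-0.526, -0.262)

SE(b₁) = s/√Sₓₓ = 3.321/√1723 = 0.0800067.
df = n − 2 = 253.
t* = t_{0.05, 253} = 1.650899.
Margin = t* × SE = 1.650899 × 0.0800067 = 0.13208.
CI: -0.394 ± 0.13208 → (-0.526, -0.262).
With 90% confidence, each one-unit increase in outdoor temperature is associated with a change of between -0.526 and -0.262 kWh/day in electricity consumption.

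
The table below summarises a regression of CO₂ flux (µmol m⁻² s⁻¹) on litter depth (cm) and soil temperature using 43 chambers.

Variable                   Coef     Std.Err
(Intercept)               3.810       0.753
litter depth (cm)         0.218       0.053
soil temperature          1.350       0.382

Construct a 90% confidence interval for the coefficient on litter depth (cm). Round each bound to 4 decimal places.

Read off: b = 0.218, SE = 0.053 for litter depth (cm).
df = n − k − 1 = 43 − 2 − 1 = 40.
t* = t_{0.05, 40} = 1.683851.
Margin = t* × SE = 1.683851 × 0.053 = 0.089244.
CI: 0.218 ± 0.089244 → (0.1288, 0.3072).

(0.1288, 0.3072)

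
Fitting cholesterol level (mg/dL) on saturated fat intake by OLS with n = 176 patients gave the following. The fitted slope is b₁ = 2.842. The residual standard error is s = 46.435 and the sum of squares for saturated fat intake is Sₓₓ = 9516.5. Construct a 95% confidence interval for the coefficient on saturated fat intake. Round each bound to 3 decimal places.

(1.903, 3.781)

SE(b₁) = s/√Sₓₓ = 46.435/√9516.5 = 0.476.
df = n − 2 = 174.
t* = t_{0.025, 174} = 1.973691.
Margin = t* × SE = 1.973691 × 0.476 = 0.93948.
CI: 2.842 ± 0.93948 → (1.903, 3.781).
With 95% confidence, each one-unit increase in saturated fat intake is associated with a change of between 1.903 and 3.781 mg/dL in cholesterol level.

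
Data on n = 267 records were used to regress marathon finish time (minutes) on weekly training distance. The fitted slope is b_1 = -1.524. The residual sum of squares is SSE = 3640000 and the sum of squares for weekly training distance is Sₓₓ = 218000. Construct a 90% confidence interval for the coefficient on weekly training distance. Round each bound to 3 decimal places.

(-1.938, -1.110)

MSE = SSE/(n − 2) = 3640000/265 = 13735.8.
SE(b_1) = √(MSE/Sₓₓ) = √(13735.8/218000) = 0.251015.
df = n − 2 = 265.
t* = t_{0.05, 265} = 1.650624.
Margin = t* × SE = 1.650624 × 0.251015 = 0.41433.
CI: -1.524 ± 0.41433 → (-1.938, -1.110).
With 90% confidence, each one-unit increase in weekly training distance is associated with a change of between -1.938 and -1.110 minutes in marathon finish time.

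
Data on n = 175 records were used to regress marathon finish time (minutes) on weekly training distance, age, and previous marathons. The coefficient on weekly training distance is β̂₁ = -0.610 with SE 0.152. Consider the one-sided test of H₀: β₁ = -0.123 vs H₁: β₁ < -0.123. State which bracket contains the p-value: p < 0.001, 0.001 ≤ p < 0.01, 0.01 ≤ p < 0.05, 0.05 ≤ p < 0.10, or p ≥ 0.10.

t = (-0.610 − (-0.123)) / 0.152 = -3.204.
df = n − k − 1 = 175 − 3 − 1 = 171.
One-sided p = P(T_{171} < t) ≈ 0.0008.
So p < 0.001.

p < 0.001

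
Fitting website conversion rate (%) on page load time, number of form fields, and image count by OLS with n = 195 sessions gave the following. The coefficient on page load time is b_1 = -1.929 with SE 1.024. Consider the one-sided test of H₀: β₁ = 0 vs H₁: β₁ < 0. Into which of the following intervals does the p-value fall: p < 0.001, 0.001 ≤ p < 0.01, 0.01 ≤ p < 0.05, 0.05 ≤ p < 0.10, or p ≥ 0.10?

0.01 ≤ p < 0.05

t = -1.929 / 1.024 = -1.884.
df = n − k − 1 = 195 − 3 − 1 = 191.
One-sided p = P(T_{191} < t) ≈ 0.0306.
So 0.01 ≤ p < 0.05.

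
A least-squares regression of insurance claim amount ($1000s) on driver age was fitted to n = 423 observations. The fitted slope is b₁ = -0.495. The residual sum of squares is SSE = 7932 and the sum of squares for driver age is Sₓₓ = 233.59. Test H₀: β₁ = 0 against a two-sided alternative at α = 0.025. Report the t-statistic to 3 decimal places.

t = -1.743

MSE = SSE/(n − 2) = 7932/421 = 18.8409.
SE(b₁) = √(MSE/Sₓₓ) = √(18.8409/233.59) = 0.284003.
t = -0.495 / 0.284003 = -1.743.
df = n − 2 = 421.
Two-sided p ≈ 0.0821, which is ≥ 0.025, so fail to reject H₀.
The data do not give significant evidence of an association between driver age and insurance claim amount.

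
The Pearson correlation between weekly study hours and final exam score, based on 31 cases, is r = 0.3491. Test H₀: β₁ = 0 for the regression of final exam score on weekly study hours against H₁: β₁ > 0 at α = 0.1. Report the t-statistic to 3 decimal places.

t = r·√(n − 2)/√(1 − r²) = 0.3491·√29/√0.878129 = 2.006.
df = n − 2 = 29.
One-sided p ≈ 0.0271, which is < 0.1, so reject H₀.
There is evidence of a linear association between weekly study hours and final exam score.

t = 2.006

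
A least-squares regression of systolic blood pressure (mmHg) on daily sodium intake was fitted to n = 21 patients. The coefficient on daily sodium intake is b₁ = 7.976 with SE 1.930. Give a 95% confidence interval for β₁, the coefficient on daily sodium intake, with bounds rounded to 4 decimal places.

df = n − 2 = 21 − 2 = 19.
t* = t_{0.025, 19} = 2.093024.
Margin = t* × SE = 2.093024 × 1.930 = 4.039536.
CI: 7.976 ± 4.039536 → (3.9365, 12.0155).
With 95% confidence, each one-unit increase in daily sodium intake is associated with a change of between 3.9365 and 12.0155 mmHg in systolic blood pressure.

(3.9365, 12.0155)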